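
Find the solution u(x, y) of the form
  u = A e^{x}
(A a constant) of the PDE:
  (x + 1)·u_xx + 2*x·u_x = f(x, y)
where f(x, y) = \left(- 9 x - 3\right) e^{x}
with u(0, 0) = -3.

Substitute the ansatz u = A e^{x} into the left-hand side.
Derivatives of the ansatz:
  u_xx = A e^{x}
  u_x = A e^{x}
Term by term:
  (x + 1)·u_xx = A x e^{x} + A e^{x}
  2*x·u_x = 2 A x e^{x}
So the left-hand side equals
  3 A x e^{x} + A e^{x}
This must equal f(x, y) identically; expanded, f = - 9 x e^{x} - 3 e^{x}.
Matching coefficients of the independent functions:
  [x e^{x}]:  3 A = -9
  [e^{x}]:  A = -3
Solving: A = -3.
Check against the point condition:
  u(0, 0) = -3  ⟹  A = -3  ✓
Hence u(x, y) = - 3 e^{x}.

Answer: u(x, y) = - 3 e^{x}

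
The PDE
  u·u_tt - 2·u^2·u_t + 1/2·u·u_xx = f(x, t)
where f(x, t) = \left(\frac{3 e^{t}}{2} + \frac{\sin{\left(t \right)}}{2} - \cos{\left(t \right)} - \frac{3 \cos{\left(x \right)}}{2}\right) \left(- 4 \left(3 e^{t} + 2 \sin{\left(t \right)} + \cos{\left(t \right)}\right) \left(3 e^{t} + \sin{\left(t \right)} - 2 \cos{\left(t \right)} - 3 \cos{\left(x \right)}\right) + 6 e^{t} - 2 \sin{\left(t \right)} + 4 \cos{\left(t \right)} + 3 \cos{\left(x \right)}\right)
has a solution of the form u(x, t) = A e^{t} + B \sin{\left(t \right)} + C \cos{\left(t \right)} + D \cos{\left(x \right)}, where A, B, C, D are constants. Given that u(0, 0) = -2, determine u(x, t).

Substitute the ansatz u = A e^{t} + B \sin{\left(t \right)} + C \cos{\left(t \right)} + D \cos{\left(x \right)} into the left-hand side.
Derivatives of the ansatz:
  u_tt = A e^{t} - B \sin{\left(t \right)} - C \cos{\left(t \right)}
  u_t = A e^{t} + B \cos{\left(t \right)} - C \sin{\left(t \right)}
  u_xx = - D \cos{\left(x \right)}
Term by term:
  u·u_tt = A^{2} e^{2 t} + A D e^{t} \cos{\left(x \right)} - B^{2} \sin^{2}{\left(t \right)} - 2 B C \sin{\left(t \right)} \cos{\left(t \right)} - B D \sin{\left(t \right)} \cos{\left(x \right)} - C^{2} \cos^{2}{\left(t \right)} - C D \cos{\left(t \right)} \cos{\left(x \right)}
  -2·u^2·u_t = - 2 A^{3} e^{3 t} - 4 A^{2} B e^{2 t} \sin{\left(t \right)} - 2 A^{2} B e^{2 t} \cos{\left(t \right)} + 2 A^{2} C e^{2 t} \sin{\left(t \right)} - 4 A^{2} C e^{2 t} \cos{\left(t \right)} - 4 A^{2} D e^{2 t} \cos{\left(x \right)} - 2 A B^{2} e^{t} \sin^{2}{\left(t \right)} - 4 A B^{2} e^{t} \sin{\left(t \right)} \cos{\left(t \right)} + 4 A B C e^{t} \sin^{2}{\left(t \right)} - 4 A B C e^{t} \sin{\left(t \right)} \cos{\left(t \right)} - 4 A B C e^{t} \cos^{2}{\left(t \right)} - 4 A B D e^{t} \sin{\left(t \right)} \cos{\left(x \right)} - 4 A B D e^{t} \cos{\left(t \right)} \cos{\left(x \right)} + 4 A C^{2} e^{t} \sin{\left(t \right)} \cos{\left(t \right)} - 2 A C^{2} e^{t} \cos^{2}{\left(t \right)} + 4 A C D e^{t} \sin{\left(t \right)} \cos{\left(x \right)} - 4 A C D e^{t} \cos{\left(t \right)} \cos{\left(x \right)} - 2 A D^{2} e^{t} \cos^{2}{\left(x \right)} - 2 B^{3} \sin^{2}{\left(t \right)} \cos{\left(t \right)} + 2 B^{2} C \sin^{3}{\left(t \right)} - 4 B^{2} C \sin{\left(t \right)} \cos^{2}{\left(t \right)} - 4 B^{2} D \sin{\left(t \right)} \cos{\left(t \right)} \cos{\left(x \right)} + 4 B C^{2} \sin^{2}{\left(t \right)} \cos{\left(t \right)} - 2 B C^{2} \cos^{3}{\left(t \right)} + 4 B C D \sin^{2}{\left(t \right)} \cos{\left(x \right)} - 4 B C D \cos^{2}{\left(t \right)} \cos{\left(x \right)} - 2 B D^{2} \cos{\left(t \right)} \cos^{2}{\left(x \right)} + 2 C^{3} \sin{\left(t \right)} \cos^{2}{\left(t \right)} + 4 C^{2} D \sin{\left(t \right)} \cos{\left(t \right)} \cos{\left(x \right)} + 2 C D^{2} \sin{\left(t \right)} \cos^{2}{\left(x \right)}
  1/2·u·u_xx = - \frac{A D e^{t} \cos{\left(x \right)}}{2} - \frac{B D \sin{\left(t \right)} \cos{\left(x \right)}}{2} - \frac{C D \cos{\left(t \right)} \cos{\left(x \right)}}{2} - \frac{D^{2} \cos^{2}{\left(x \right)}}{2}
Sum these and collect like terms in the independent variables.
This must equal f(x, t) identically; expanded, f = - 54 e^{3 t} - 72 e^{2 t} \sin{\left(t \right)} + 54 e^{2 t} \cos{\left(t \right)} + 108 e^{2 t} \cos{\left(x \right)} + 9 e^{2 t} - 30 e^{t} \sin^{2}{\left(t \right)} + 60 e^{t} \sin{\left(t \right)} \cos{\left(t \right)} + 108 e^{t} \sin{\left(t \right)} \cos{\left(x \right)} - 36 e^{t} \cos{\left(t \right)} \cos{\left(x \right)} - 54 e^{t} \cos^{2}{\left(x \right)} - \frac{9 e^{t} \cos{\left(x \right)}}{2} - 4 \sin^{3}{\left(t \right)} + 14 \sin^{2}{\left(t \right)} \cos{\left(t \right)} + 24 \sin^{2}{\left(t \right)} \cos{\left(x \right)} - \sin^{2}{\left(t \right)} - 8 \sin{\left(t \right)} \cos^{2}{\left(t \right)} - 36 \sin{\left(t \right)} \cos{\left(t \right)} \cos{\left(x \right)} + 4 \sin{\left(t \right)} \cos{\left(t \right)} - 36 \sin{\left(t \right)} \cos^{2}{\left(x \right)} + \frac{9 \sin{\left(t \right)} \cos{\left(x \right)}}{2} - 8 \cos^{3}{\left(t \right)} - 24 \cos^{2}{\left(t \right)} \cos{\left(x \right)} - 4 \cos^{2}{\left(t \right)} - 18 \cos{\left(t \right)} \cos^{2}{\left(x \right)} - 9 \cos{\left(t \right)} \cos{\left(x \right)} - \frac{9 \cos^{2}{\left(x \right)}}{2}.
Matching coefficients of the independent functions:
(each divided by its leading coefficient; functions giving the same equation are listed together)
  [e^{t} \sin^{2}{\left(t \right)}]:  A B^{2} - 2 A B C - 15 = 0
  [e^{t} \cos^{2}{\left(t \right)}]:  A B C + \frac{A C^{2}}{2} = 0
  [e^{t} \cos{\left(x \right)}]:  A D + 9 = 0
  [e^{t} \cos^{2}{\left(x \right)}]:  A D^{2} - 27 = 0
  [e^{2 t} \sin{\left(t \right)}]:  A^{2} B - \frac{A^{2} C}{2} - 18 = 0
  [e^{2 t} \cos{\left(t \right)}]:  A^{2} B + 2 A^{2} C + 27 = 0
  [e^{2 t} \cos{\left(x \right)}]:  A^{2} D + 27 = 0
  [\sin{\left(t \right)} \cos{\left(t \right)}]:  B C + 2 = 0
  [\sin{\left(t \right)} \cos^{2}{\left(t \right)}]:  B^{2} C - \frac{C^{3}}{2} - 2 = 0
  [\sin{\left(t \right)} \cos{\left(x \right)}]:  B D + 3 = 0
  [\sin{\left(t \right)} \cos^{2}{\left(x \right)}]:  C D^{2} + 18 = 0
  [\sin^{2}{\left(t \right)} \cos{\left(t \right)}]:  B^{3} - 2 B C^{2} + 7 = 0
  [\sin^{2}{\left(t \right)} \cos{\left(x \right)}, \cos^{2}{\left(t \right)} \cos{\left(x \right)}]:  B C D - 6 = 0
  [\cos{\left(t \right)} \cos{\left(x \right)}]:  C D - 6 = 0
  [\cos{\left(t \right)} \cos^{2}{\left(x \right)}]:  B D^{2} - 9 = 0
  [e^{t} \sin{\left(t \right)} \cos{\left(t \right)}]:  A B^{2} + A B C - A C^{2} + 15 = 0
  [e^{t} \sin{\left(t \right)} \cos{\left(x \right)}]:  A B D - A C D + 27 = 0
  [e^{t} \cos{\left(t \right)} \cos{\left(x \right)}]:  A B D + A C D - 9 = 0
  [\sin{\left(t \right)} \cos{\left(t \right)} \cos{\left(x \right)}]:  B^{2} D - C^{2} D - 9 = 0
  [e^{2 t}]:  A^{2} - 9 = 0
  [e^{3 t}]:  A^{3} - 27 = 0
  [\sin^{2}{\left(t \right)}]:  B^{2} - 1 = 0
  [\sin^{3}{\left(t \right)}]:  B^{2} C + 2 = 0
  [\cos^{2}{\left(t \right)}]:  C^{2} - 4 = 0
  [\cos^{3}{\left(t \right)}]:  B C^{2} - 4 = 0
  [\cos^{2}{\left(x \right)}]:  D^{2} - 9 = 0
Solving: A = 3, B = 1, C = -2, D = -3.
Check against the point condition:
  u(0, 0) = -2  ⟹  A + C + D = -2  ✓
Hence u(x, t) = 3 e^{t} + \sin{\left(t \right)} - 2 \cos{\left(t \right)} - 3 \cos{\left(x \right)}.

Answer: u(x, t) = 3 e^{t} + \sin{\left(t \right)} - 2 \cos{\left(t \right)} - 3 \cos{\left(x \right)}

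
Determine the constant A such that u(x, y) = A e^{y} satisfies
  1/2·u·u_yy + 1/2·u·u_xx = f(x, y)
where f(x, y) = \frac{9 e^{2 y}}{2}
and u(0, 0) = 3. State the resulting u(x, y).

Substitute the ansatz u = A e^{y} into the left-hand side.
Derivatives of the ansatz:
  u_yy = A e^{y}
  u_xx = 0
Term by term:
  1/2·u·u_yy = \frac{A^{2} e^{2 y}}{2}
  1/2·u·u_xx = 0
So the left-hand side equals
  \frac{A^{2} e^{2 y}}{2}
This must equal f(x, y) = \frac{9 e^{2 y}}{2} identically.
Matching coefficients of the independent functions:
  [e^{2 y}]:  \frac{A^{2}}{2} = \frac{9}{2}
These equations allow (A) = (-3) or (3).
Impose the point condition(s):
  u(0, 0) = 3  ⟹  A = 3
Only A = 3 satisfies everything.
Hence u(x, y) = 3 e^{y}.

Answer: u(x, y) = 3 e^{y}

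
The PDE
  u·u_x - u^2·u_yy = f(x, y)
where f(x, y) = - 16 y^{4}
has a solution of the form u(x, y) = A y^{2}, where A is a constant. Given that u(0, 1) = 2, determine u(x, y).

Answer: u(x, y) = 2 y^{2}

Derivation:
Substitute the ansatz u = A y^{2} into the left-hand side.
Derivatives of the ansatz:
  u_x = 0
  u_yy = 2 A
Term by term:
  u·u_x = 0
  -u^2·u_yy = - 2 A^{3} y^{4}
So the left-hand side equals
  - 2 A^{3} y^{4}
This must equal f(x, y) = - 16 y^{4} identically.
Matching coefficients of the independent functions:
  [y^{4}]:  - 2 A^{3} = -16
Solving: A = 2.
Check against the point condition:
  u(0, 1) = 2  ⟹  A = 2  ✓
Hence u(x, y) = 2 y^{2}.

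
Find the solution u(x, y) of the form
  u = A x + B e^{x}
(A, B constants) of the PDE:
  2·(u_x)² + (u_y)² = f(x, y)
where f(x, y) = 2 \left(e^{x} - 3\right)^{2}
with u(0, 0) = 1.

Substitute the ansatz u = A x + B e^{x} into the left-hand side.
Derivatives of the ansatz:
  u_x = A + B e^{x}
  u_y = 0
Term by term:
  2·(u_x)² = 2 A^{2} + 4 A B e^{x} + 2 B^{2} e^{2 x}
  (u_y)² = 0
So the left-hand side equals
  2 A^{2} + 4 A B e^{x} + 2 B^{2} e^{2 x}
This must equal f(x, y) identically; expanded, f = 2 e^{2 x} - 12 e^{x} + 18.
Matching coefficients of the independent functions:
  [constant term]:  2 A^{2} = 18
  [e^{x}]:  4 A B = -12
  [e^{2 x}]:  2 B^{2} = 2
These equations allow (A, B) = (-3, 1) or (3, -1).
Impose the point condition(s):
  u(0, 0) = 1  ⟹  B = 1
Only A = -3, B = 1 satisfies everything.
Hence u(x, y) = - 3 x + e^{x}.

Answer: u(x, y) = - 3 x + e^{x}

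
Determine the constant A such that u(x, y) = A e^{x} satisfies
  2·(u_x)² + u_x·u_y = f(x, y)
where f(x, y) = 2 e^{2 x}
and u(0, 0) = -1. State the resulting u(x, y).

Answer: u(x, y) = - e^{x}

Derivation:
Substitute the ansatz u = A e^{x} into the left-hand side.
Derivatives of the ansatz:
  u_x = A e^{x}
  u_y = 0
Term by term:
  2·(u_x)² = 2 A^{2} e^{2 x}
  u_x·u_y = 0
So the left-hand side equals
  2 A^{2} e^{2 x}
This must equal f(x, y) = 2 e^{2 x} identically.
Matching coefficients of the independent functions:
  [e^{2 x}]:  2 A^{2} = 2
These equations allow (A) = (-1) or (1).
Impose the point condition(s):
  u(0, 0) = -1  ⟹  A = -1
Only A = -1 satisfies everything.
Hence u(x, y) = - e^{x}.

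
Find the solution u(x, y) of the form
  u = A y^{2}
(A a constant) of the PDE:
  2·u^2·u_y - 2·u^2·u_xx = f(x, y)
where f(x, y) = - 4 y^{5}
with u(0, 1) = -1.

Substitute the ansatz u = A y^{2} into the left-hand side.
Derivatives of the ansatz:
  u_y = 2 A y
  u_xx = 0
Term by term:
  2·u^2·u_y = 4 A^{3} y^{5}
  -2·u^2·u_xx = 0
So the left-hand side equals
  4 A^{3} y^{5}
This must equal f(x, y) = - 4 y^{5} identically.
Matching coefficients of the independent functions:
  [y^{5}]:  4 A^{3} = -4
Solving: A = -1.
Check against the point condition:
  u(0, 1) = -1  ⟹  A = -1  ✓
Hence u(x, y) = - y^{2}.

Answer: u(x, y) = - y^{2}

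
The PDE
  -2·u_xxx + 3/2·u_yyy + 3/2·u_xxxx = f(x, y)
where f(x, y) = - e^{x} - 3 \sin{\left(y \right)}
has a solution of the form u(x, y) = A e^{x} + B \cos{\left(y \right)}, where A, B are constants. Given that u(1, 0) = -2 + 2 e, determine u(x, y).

Substitute the ansatz u = A e^{x} + B \cos{\left(y \right)} into the left-hand side.
Derivatives of the ansatz:
  u_xxx = A e^{x}
  u_yyy = B \sin{\left(y \right)}
  u_xxxx = A e^{x}
Term by term:
  -2·u_xxx = - 2 A e^{x}
  3/2·u_yyy = \frac{3 B \sin{\left(y \right)}}{2}
  3/2·u_xxxx = \frac{3 A e^{x}}{2}
So the left-hand side equals
  - \frac{A e^{x}}{2} + \frac{3 B \sin{\left(y \right)}}{2}
This must equal f(x, y) = - e^{x} - 3 \sin{\left(y \right)} identically.
Matching coefficients of the independent functions:
  [e^{x}]:  - \frac{A}{2} = -1
  [\sin{\left(y \right)}]:  \frac{3 B}{2} = -3
Solving: A = 2, B = -2.
Check against the point condition:
  u(1, 0) = -2 + 2 e  ⟹  e A + B = -2 + 2 e  ✓
Hence u(x, y) = 2 e^{x} - 2 \cos{\left(y \right)}.

Answer: u(x, y) = 2 e^{x} - 2 \cos{\left(y \right)}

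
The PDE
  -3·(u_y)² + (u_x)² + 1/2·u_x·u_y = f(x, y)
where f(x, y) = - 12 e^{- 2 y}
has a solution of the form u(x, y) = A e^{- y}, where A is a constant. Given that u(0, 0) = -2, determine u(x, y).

Answer: u(x, y) = - 2 e^{- y}

Derivation:
Substitute the ansatz u = A e^{- y} into the left-hand side.
Derivatives of the ansatz:
  u_y = - A e^{- y}
  u_x = 0
Term by term:
  -3·(u_y)² = - 3 A^{2} e^{- 2 y}
  (u_x)² = 0
  1/2·u_x·u_y = 0
So the left-hand side equals
  - 3 A^{2} e^{- 2 y}
This must equal f(x, y) = - 12 e^{- 2 y} identically.
Matching coefficients of the independent functions:
  [e^{- 2 y}]:  - 3 A^{2} = -12
These equations allow (A) = (-2) or (2).
Impose the point condition(s):
  u(0, 0) = -2  ⟹  A = -2
Only A = -2 satisfies everything.
Hence u(x, y) = - 2 e^{- y}.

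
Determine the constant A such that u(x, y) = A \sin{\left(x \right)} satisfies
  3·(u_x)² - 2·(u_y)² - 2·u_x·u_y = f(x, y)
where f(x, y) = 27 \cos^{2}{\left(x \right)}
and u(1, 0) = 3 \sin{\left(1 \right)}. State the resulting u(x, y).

Answer: u(x, y) = 3 \sin{\left(x \right)}

Derivation:
Substitute the ansatz u = A \sin{\left(x \right)} into the left-hand side.
Derivatives of the ansatz:
  u_x = A \cos{\left(x \right)}
  u_y = 0
Term by term:
  3·(u_x)² = 3 A^{2} \cos^{2}{\left(x \right)}
  -2·(u_y)² = 0
  -2·u_x·u_y = 0
So the left-hand side equals
  3 A^{2} \cos^{2}{\left(x \right)}
This must equal f(x, y) = 27 \cos^{2}{\left(x \right)} identically.
Matching coefficients of the independent functions:
  [\cos^{2}{\left(x \right)}]:  3 A^{2} = 27
These equations allow (A) = (-3) or (3).
Impose the point condition(s):
  u(1, 0) = 3 \sin{\left(1 \right)}  ⟹  A \sin{\left(1 \right)} = 3 \sin{\left(1 \right)}
Only A = 3 satisfies everything.
Hence u(x, y) = 3 \sin{\left(x \right)}.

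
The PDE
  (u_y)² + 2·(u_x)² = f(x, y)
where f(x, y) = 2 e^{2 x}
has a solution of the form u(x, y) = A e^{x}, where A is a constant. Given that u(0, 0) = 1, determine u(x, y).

Answer: u(x, y) = e^{x}

Derivation:
Substitute the ansatz u = A e^{x} into the left-hand side.
Derivatives of the ansatz:
  u_y = 0
  u_x = A e^{x}
Term by term:
  (u_y)² = 0
  2·(u_x)² = 2 A^{2} e^{2 x}
So the left-hand side equals
  2 A^{2} e^{2 x}
This must equal f(x, y) = 2 e^{2 x} identically.
Matching coefficients of the independent functions:
  [e^{2 x}]:  2 A^{2} = 2
These equations allow (A) = (-1) or (1).
Impose the point condition(s):
  u(0, 0) = 1  ⟹  A = 1
Only A = 1 satisfies everything.
Hence u(x, y) = e^{x}.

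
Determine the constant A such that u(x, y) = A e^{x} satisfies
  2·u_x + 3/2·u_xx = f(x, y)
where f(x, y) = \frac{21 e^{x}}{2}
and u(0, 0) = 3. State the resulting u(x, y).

Answer: u(x, y) = 3 e^{x}

Derivation:
Substitute the ansatz u = A e^{x} into the left-hand side.
Derivatives of the ansatz:
  u_x = A e^{x}
  u_xx = A e^{x}
Term by term:
  2·u_x = 2 A e^{x}
  3/2·u_xx = \frac{3 A e^{x}}{2}
So the left-hand side equals
  \frac{7 A e^{x}}{2}
This must equal f(x, y) = \frac{21 e^{x}}{2} identically.
Matching coefficients of the independent functions:
  [e^{x}]:  \frac{7 A}{2} = \frac{21}{2}
Solving: A = 3.
Check against the point condition:
  u(0, 0) = 3  ⟹  A = 3  ✓
Hence u(x, y) = 3 e^{x}.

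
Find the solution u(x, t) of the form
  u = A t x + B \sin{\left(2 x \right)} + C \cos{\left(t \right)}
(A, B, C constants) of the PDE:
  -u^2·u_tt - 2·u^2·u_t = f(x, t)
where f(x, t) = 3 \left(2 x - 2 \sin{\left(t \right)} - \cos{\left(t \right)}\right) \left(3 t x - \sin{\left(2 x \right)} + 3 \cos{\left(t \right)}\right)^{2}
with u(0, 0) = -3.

Answer: u(x, t) = - 3 t x + \sin{\left(2 x \right)} - 3 \cos{\left(t \right)}

Derivation:
Substitute the ansatz u = A t x + B \sin{\left(2 x \right)} + C \cos{\left(t \right)} into the left-hand side.
Derivatives of the ansatz:
  u_tt = - C \cos{\left(t \right)}
  u_t = A x - C \sin{\left(t \right)}
Term by term:
  -u^2·u_tt = A^{2} C t^{2} x^{2} \cos{\left(t \right)} + 2 A B C t x \sin{\left(2 x \right)} \cos{\left(t \right)} + 2 A C^{2} t x \cos^{2}{\left(t \right)} + B^{2} C \sin^{2}{\left(2 x \right)} \cos{\left(t \right)} + 2 B C^{2} \sin{\left(2 x \right)} \cos^{2}{\left(t \right)} + C^{3} \cos^{3}{\left(t \right)}
  -2·u^2·u_t = - 2 A^{3} t^{2} x^{3} - 4 A^{2} B t x^{2} \sin{\left(2 x \right)} + 2 A^{2} C t^{2} x^{2} \sin{\left(t \right)} - 4 A^{2} C t x^{2} \cos{\left(t \right)} - 2 A B^{2} x \sin^{2}{\left(2 x \right)} + 4 A B C t x \sin{\left(t \right)} \sin{\left(2 x \right)} - 4 A B C x \sin{\left(2 x \right)} \cos{\left(t \right)} + 4 A C^{2} t x \sin{\left(t \right)} \cos{\left(t \right)} - 2 A C^{2} x \cos^{2}{\left(t \right)} + 2 B^{2} C \sin{\left(t \right)} \sin^{2}{\left(2 x \right)} + 4 B C^{2} \sin{\left(t \right)} \sin{\left(2 x \right)} \cos{\left(t \right)} + 2 C^{3} \sin{\left(t \right)} \cos^{2}{\left(t \right)}
So the left-hand side equals
  - 2 A^{3} t^{2} x^{3} - 4 A^{2} B t x^{2} \sin{\left(2 x \right)} + 2 A^{2} C t^{2} x^{2} \sin{\left(t \right)} + A^{2} C t^{2} x^{2} \cos{\left(t \right)} - 4 A^{2} C t x^{2} \cos{\left(t \right)} - 2 A B^{2} x \sin^{2}{\left(2 x \right)} + 4 A B C t x \sin{\left(t \right)} \sin{\left(2 x \right)} + 2 A B C t x \sin{\left(2 x \right)} \cos{\left(t \right)} - 4 A B C x \sin{\left(2 x \right)} \cos{\left(t \right)} + 4 A C^{2} t x \sin{\left(t \right)} \cos{\left(t \right)} + 2 A C^{2} t x \cos^{2}{\left(t \right)} - 2 A C^{2} x \cos^{2}{\left(t \right)} + 2 B^{2} C \sin{\left(t \right)} \sin^{2}{\left(2 x \right)} + B^{2} C \sin^{2}{\left(2 x \right)} \cos{\left(t \right)} + 4 B C^{2} \sin{\left(t \right)} \sin{\left(2 x \right)} \cos{\left(t \right)} + 2 B C^{2} \sin{\left(2 x \right)} \cos^{2}{\left(t \right)} + 2 C^{3} \sin{\left(t \right)} \cos^{2}{\left(t \right)} + C^{3} \cos^{3}{\left(t \right)}
This must equal f(x, t) identically; expanded, f = 54 t^{2} x^{3} - 54 t^{2} x^{2} \sin{\left(t \right)} - 27 t^{2} x^{2} \cos{\left(t \right)} - 36 t x^{2} \sin{\left(2 x \right)} + 108 t x^{2} \cos{\left(t \right)} + 36 t x \sin{\left(t \right)} \sin{\left(2 x \right)} - 108 t x \sin{\left(t \right)} \cos{\left(t \right)} + 18 t x \sin{\left(2 x \right)} \cos{\left(t \right)} - 54 t x \cos^{2}{\left(t \right)} + 6 x \sin^{2}{\left(2 x \right)} - 36 x \sin{\left(2 x \right)} \cos{\left(t \right)} + 54 x \cos^{2}{\left(t \right)} - 6 \sin{\left(t \right)} \sin^{2}{\left(2 x \right)} + 36 \sin{\left(t \right)} \sin{\left(2 x \right)} \cos{\left(t \right)} - 54 \sin{\left(t \right)} \cos^{2}{\left(t \right)} - 3 \sin^{2}{\left(2 x \right)} \cos{\left(t \right)} + 18 \sin{\left(2 x \right)} \cos^{2}{\left(t \right)} - 27 \cos^{3}{\left(t \right)}.
Matching coefficients of the independent functions:
(each divided by its leading coefficient; functions giving the same equation are listed together)
  [t^{2} x^{3}]:  A^{3} + 27 = 0
  [x \sin^{2}{\left(2 x \right)}]:  A B^{2} + 3 = 0
  [x \cos^{2}{\left(t \right)}, t x \cos^{2}{\left(t \right)}, t x \sin{\left(t \right)} \cos{\left(t \right)}]:  A C^{2} + 27 = 0
  [\sin{\left(t \right)} \sin^{2}{\left(2 x \right)}, \sin^{2}{\left(2 x \right)} \cos{\left(t \right)}]:  B^{2} C + 3 = 0
  [\sin{\left(t \right)} \cos^{2}{\left(t \right)}, \cos^{3}{\left(t \right)}]:  C^{3} + 27 = 0
  [\sin{\left(2 x \right)} \cos^{2}{\left(t \right)}, \sin{\left(t \right)} \sin{\left(2 x \right)} \cos{\left(t \right)}]:  B C^{2} - 9 = 0
  [t x^{2} \sin{\left(2 x \right)}]:  A^{2} B - 9 = 0
  [t x^{2} \cos{\left(t \right)}, t^{2} x^{2} \sin{\left(t \right)}, t^{2} x^{2} \cos{\left(t \right)}]:  A^{2} C + 27 = 0
  [x \sin{\left(2 x \right)} \cos{\left(t \right)}, t x \sin{\left(t \right)} \sin{\left(2 x \right)}, t x \sin{\left(2 x \right)} \cos{\left(t \right)}]:  A B C - 9 = 0
Solving: A = -3, B = 1, C = -3.
Check against the point condition:
  u(0, 0) = -3  ⟹  C = -3  ✓
Hence u(x, t) = - 3 t x + \sin{\left(2 x \right)} - 3 \cos{\left(t \right)}.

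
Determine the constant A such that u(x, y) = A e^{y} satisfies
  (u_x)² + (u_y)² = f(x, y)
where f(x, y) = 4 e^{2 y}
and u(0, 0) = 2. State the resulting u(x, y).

Answer: u(x, y) = 2 e^{y}

Derivation:
Substitute the ansatz u = A e^{y} into the left-hand side.
Derivatives of the ansatz:
  u_x = 0
  u_y = A e^{y}
Term by term:
  (u_x)² = 0
  (u_y)² = A^{2} e^{2 y}
So the left-hand side equals
  A^{2} e^{2 y}
This must equal f(x, y) = 4 e^{2 y} identically.
Matching coefficients of the independent functions:
  [e^{2 y}]:  A^{2} = 4
These equations allow (A) = (-2) or (2).
Impose the point condition(s):
  u(0, 0) = 2  ⟹  A = 2
Only A = 2 satisfies everything.
Hence u(x, y) = 2 e^{y}.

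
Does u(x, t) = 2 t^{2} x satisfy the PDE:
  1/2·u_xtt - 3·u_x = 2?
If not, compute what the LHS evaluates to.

Evaluate each term of the left-hand side for u = 2 t^{2} x.
Derivatives:
  u_xtt = 4
  u_x = 2 t^{2}
Terms:
  1/2·u_xtt = 2
  -3·u_x = - 6 t^{2}
Sum: LHS = 2 - 6 t^{2}
Given right-hand side: 2. Difference LHS − RHS = - 6 t^{2} ≠ 0, so u is not a solution.

Answer: No, the LHS evaluates to 2 - 6 t^{2}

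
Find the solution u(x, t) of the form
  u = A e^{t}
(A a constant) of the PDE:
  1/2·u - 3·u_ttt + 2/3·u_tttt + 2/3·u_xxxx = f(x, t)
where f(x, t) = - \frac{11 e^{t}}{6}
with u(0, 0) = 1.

Substitute the ansatz u = A e^{t} into the left-hand side.
Derivatives of the ansatz:
  u_ttt = A e^{t}
  u_tttt = A e^{t}
  u_xxxx = 0
Term by term:
  1/2·u = \frac{A e^{t}}{2}
  -3·u_ttt = - 3 A e^{t}
  2/3·u_tttt = \frac{2 A e^{t}}{3}
  2/3·u_xxxx = 0
So the left-hand side equals
  - \frac{11 A e^{t}}{6}
This must equal f(x, t) = - \frac{11 e^{t}}{6} identically.
Matching coefficients of the independent functions:
  [e^{t}]:  - \frac{11 A}{6} = - \frac{11}{6}
Solving: A = 1.
Check against the point condition:
  u(0, 0) = 1  ⟹  A = 1  ✓
Hence u(x, t) = e^{t}.

Answer: u(x, t) = e^{t}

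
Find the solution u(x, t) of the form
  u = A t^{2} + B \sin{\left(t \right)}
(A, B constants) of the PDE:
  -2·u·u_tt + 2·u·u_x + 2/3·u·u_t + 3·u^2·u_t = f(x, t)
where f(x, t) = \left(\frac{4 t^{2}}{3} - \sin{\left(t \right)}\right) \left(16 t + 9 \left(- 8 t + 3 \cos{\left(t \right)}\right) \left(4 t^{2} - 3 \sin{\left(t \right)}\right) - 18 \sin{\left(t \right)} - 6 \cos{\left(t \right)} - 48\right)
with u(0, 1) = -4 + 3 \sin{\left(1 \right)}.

Substitute the ansatz u = A t^{2} + B \sin{\left(t \right)} into the left-hand side.
Derivatives of the ansatz:
  u_tt = 2 A - B \sin{\left(t \right)}
  u_x = 0
  u_t = 2 A t + B \cos{\left(t \right)}
Term by term:
  -2·u·u_tt = - 4 A^{2} t^{2} + 2 A B t^{2} \sin{\left(t \right)} - 4 A B \sin{\left(t \right)} + 2 B^{2} \sin^{2}{\left(t \right)}
  2·u·u_x = 0
  2/3·u·u_t = \frac{4 A^{2} t^{3}}{3} + \frac{2 A B t^{2} \cos{\left(t \right)}}{3} + \frac{4 A B t \sin{\left(t \right)}}{3} + \frac{2 B^{2} \sin{\left(t \right)} \cos{\left(t \right)}}{3}
  3·u^2·u_t = 6 A^{3} t^{5} + 3 A^{2} B t^{4} \cos{\left(t \right)} + 12 A^{2} B t^{3} \sin{\left(t \right)} + 6 A B^{2} t^{2} \sin{\left(t \right)} \cos{\left(t \right)} + 6 A B^{2} t \sin^{2}{\left(t \right)} + 3 B^{3} \sin^{2}{\left(t \right)} \cos{\left(t \right)}
So the left-hand side equals
  6 A^{3} t^{5} + 3 A^{2} B t^{4} \cos{\left(t \right)} + 12 A^{2} B t^{3} \sin{\left(t \right)} + \frac{4 A^{2} t^{3}}{3} - 4 A^{2} t^{2} + 6 A B^{2} t^{2} \sin{\left(t \right)} \cos{\left(t \right)} + 6 A B^{2} t \sin^{2}{\left(t \right)} + 2 A B t^{2} \sin{\left(t \right)} + \frac{2 A B t^{2} \cos{\left(t \right)}}{3} + \frac{4 A B t \sin{\left(t \right)}}{3} - 4 A B \sin{\left(t \right)} + 3 B^{3} \sin^{2}{\left(t \right)} \cos{\left(t \right)} + 2 B^{2} \sin^{2}{\left(t \right)} + \frac{2 B^{2} \sin{\left(t \right)} \cos{\left(t \right)}}{3}
This must equal f(x, t) identically; expanded, f = - 384 t^{5} + 144 t^{4} \cos{\left(t \right)} + 576 t^{3} \sin{\left(t \right)} + \frac{64 t^{3}}{3} - 216 t^{2} \sin{\left(t \right)} \cos{\left(t \right)} - 24 t^{2} \sin{\left(t \right)} - 8 t^{2} \cos{\left(t \right)} - 64 t^{2} - 216 t \sin^{2}{\left(t \right)} - 16 t \sin{\left(t \right)} + 81 \sin^{2}{\left(t \right)} \cos{\left(t \right)} + 18 \sin^{2}{\left(t \right)} + 6 \sin{\left(t \right)} \cos{\left(t \right)} + 48 \sin{\left(t \right)}.
Matching coefficients of the independent functions:
  [t^{2}]:  - 4 A^{2} = -64
  [t^{3}]:  \frac{4 A^{2}}{3} = \frac{64}{3}
  [t^{5}]:  6 A^{3} = -384
  [t \sin{\left(t \right)}]:  \frac{4 A B}{3} = -16
  [t \sin^{2}{\left(t \right)}, t^{2} \sin{\left(t \right)} \cos{\left(t \right)}]:  6 A B^{2} = -216
  [t^{2} \sin{\left(t \right)}]:  2 A B = -24
  [t^{2} \cos{\left(t \right)}]:  \frac{2 A B}{3} = -8
  [t^{3} \sin{\left(t \right)}]:  12 A^{2} B = 576
  [t^{4} \cos{\left(t \right)}]:  3 A^{2} B = 144
  [\sin{\left(t \right)} \cos{\left(t \right)}]:  \frac{2 B^{2}}{3} = 6
  [\sin^{2}{\left(t \right)} \cos{\left(t \right)}]:  3 B^{3} = 81
  [\sin{\left(t \right)}]:  - 4 A B = 48
  [\sin^{2}{\left(t \right)}]:  2 B^{2} = 18
Solving: A = -4, B = 3.
Check against the point condition:
  u(0, 1) = -4 + 3 \sin{\left(1 \right)}  ⟹  A + B \sin{\left(1 \right)} = -4 + 3 \sin{\left(1 \right)}  ✓
Hence u(x, t) = - 4 t^{2} + 3 \sin{\left(t \right)}.

Answer: u(x, t) = - 4 t^{2} + 3 \sin{\left(t \right)}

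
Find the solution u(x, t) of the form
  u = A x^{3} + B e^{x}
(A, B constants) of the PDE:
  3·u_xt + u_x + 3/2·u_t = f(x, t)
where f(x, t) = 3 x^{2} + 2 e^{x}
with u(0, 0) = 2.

Answer: u(x, t) = x^{3} + 2 e^{x}

Derivation:
Substitute the ansatz u = A x^{3} + B e^{x} into the left-hand side.
Derivatives of the ansatz:
  u_xt = 0
  u_x = 3 A x^{2} + B e^{x}
  u_t = 0
Term by term:
  3·u_xt = 0
  u_x = 3 A x^{2} + B e^{x}
  3/2·u_t = 0
So the left-hand side equals
  3 A x^{2} + B e^{x}
This must equal f(x, t) = 3 x^{2} + 2 e^{x} identically.
Matching coefficients of the independent functions:
  [x^{2}]:  3 A = 3
  [e^{x}]:  B = 2
Solving: A = 1, B = 2.
Check against the point condition:
  u(0, 0) = 2  ⟹  B = 2  ✓
Hence u(x, t) = x^{3} + 2 e^{x}.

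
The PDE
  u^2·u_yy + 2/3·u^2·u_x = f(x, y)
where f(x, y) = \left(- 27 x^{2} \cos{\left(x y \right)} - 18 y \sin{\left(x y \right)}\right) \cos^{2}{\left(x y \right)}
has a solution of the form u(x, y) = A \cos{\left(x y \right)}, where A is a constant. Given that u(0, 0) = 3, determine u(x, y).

Substitute the ansatz u = A \cos{\left(x y \right)} into the left-hand side.
Derivatives of the ansatz:
  u_yy = - A x^{2} \cos{\left(x y \right)}
  u_x = - A y \sin{\left(x y \right)}
Term by term:
  u^2·u_yy = - A^{3} x^{2} \cos^{3}{\left(x y \right)}
  2/3·u^2·u_x = - \frac{2 A^{3} y \sin{\left(x y \right)} \cos^{2}{\left(x y \right)}}{3}
So the left-hand side equals
  - A^{3} x^{2} \cos^{3}{\left(x y \right)} - \frac{2 A^{3} y \sin{\left(x y \right)} \cos^{2}{\left(x y \right)}}{3}
This must equal f(x, y) identically; expanded, f = - 27 x^{2} \cos^{3}{\left(x y \right)} - 18 y \sin{\left(x y \right)} \cos^{2}{\left(x y \right)}.
Matching coefficients of the independent functions:
  [x^{2} \cos^{3}{\left(x y \right)}]:  - A^{3} = -27
  [y \sin{\left(x y \right)} \cos^{2}{\left(x y \right)}]:  - \frac{2 A^{3}}{3} = -18
Solving: A = 3.
Check against the point condition:
  u(0, 0) = 3  ⟹  A = 3  ✓
Hence u(x, y) = 3 \cos{\left(x y \right)}.

Answer: u(x, y) = 3 \cos{\left(x y \right)}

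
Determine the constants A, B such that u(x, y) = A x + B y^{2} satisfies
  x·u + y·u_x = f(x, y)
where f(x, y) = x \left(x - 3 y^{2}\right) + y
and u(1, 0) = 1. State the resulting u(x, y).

Substitute the ansatz u = A x + B y^{2} into the left-hand side.
Derivatives of the ansatz:
  u_x = A
Term by term:
  x·u = A x^{2} + B x y^{2}
  y·u_x = A y
So the left-hand side equals
  A x^{2} + A y + B x y^{2}
This must equal f(x, y) identically; expanded, f = x^{2} - 3 x y^{2} + y.
Matching coefficients of the independent functions:
  [x^{2}, y]:  A = 1
  [x y^{2}]:  B = -3
Solving: A = 1, B = -3.
Check against the point condition:
  u(1, 0) = 1  ⟹  A = 1  ✓
Hence u(x, y) = x - 3 y^{2}.

Answer: u(x, y) = x - 3 y^{2}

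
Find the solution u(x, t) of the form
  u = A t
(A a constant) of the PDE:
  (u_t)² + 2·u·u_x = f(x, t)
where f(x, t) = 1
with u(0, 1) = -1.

Substitute the ansatz u = A t into the left-hand side.
Derivatives of the ansatz:
  u_t = A
  u_x = 0
Term by term:
  (u_t)² = A^{2}
  2·u·u_x = 0
So the left-hand side equals
  A^{2}
This must equal f(x, t) = 1 identically.
Matching coefficients of the independent functions:
  [constant term]:  A^{2} = 1
These equations allow (A) = (-1) or (1).
Impose the point condition(s):
  u(0, 1) = -1  ⟹  A = -1
Only A = -1 satisfies everything.
Hence u(x, t) = - t.

Answer: u(x, t) = - t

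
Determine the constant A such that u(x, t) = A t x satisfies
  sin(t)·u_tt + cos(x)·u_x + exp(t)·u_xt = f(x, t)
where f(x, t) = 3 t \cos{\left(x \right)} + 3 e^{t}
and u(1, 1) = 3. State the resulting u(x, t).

Substitute the ansatz u = A t x into the left-hand side.
Derivatives of the ansatz:
  u_tt = 0
  u_x = A t
  u_xt = A
Term by term:
  sin(t)·u_tt = 0
  cos(x)·u_x = A t \cos{\left(x \right)}
  exp(t)·u_xt = A e^{t}
So the left-hand side equals
  A t \cos{\left(x \right)} + A e^{t}
This must equal f(x, t) = 3 t \cos{\left(x \right)} + 3 e^{t} identically.
Matching coefficients of the independent functions:
  [t \cos{\left(x \right)}, e^{t}]:  A = 3
Solving: A = 3.
Check against the point condition:
  u(1, 1) = 3  ⟹  A = 3  ✓
Hence u(x, t) = 3 t x.

Answer: u(x, t) = 3 t x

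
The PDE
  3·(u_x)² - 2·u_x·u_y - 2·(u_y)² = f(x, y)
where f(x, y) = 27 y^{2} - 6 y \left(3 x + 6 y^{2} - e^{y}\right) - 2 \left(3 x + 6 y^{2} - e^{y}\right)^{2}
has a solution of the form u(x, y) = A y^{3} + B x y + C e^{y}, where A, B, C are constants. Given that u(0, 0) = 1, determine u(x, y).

Answer: u(x, y) = - 3 x y - 2 y^{3} + e^{y}

Derivation:
Substitute the ansatz u = A y^{3} + B x y + C e^{y} into the left-hand side.
Derivatives of the ansatz:
  u_x = B y
  u_y = 3 A y^{2} + B x + C e^{y}
Term by term:
  3·(u_x)² = 3 B^{2} y^{2}
  -2·u_x·u_y = - 6 A B y^{3} - 2 B^{2} x y - 2 B C y e^{y}
  -2·(u_y)² = - 18 A^{2} y^{4} - 12 A B x y^{2} - 12 A C y^{2} e^{y} - 2 B^{2} x^{2} - 4 B C x e^{y} - 2 C^{2} e^{2 y}
So the left-hand side equals
  - 18 A^{2} y^{4} - 12 A B x y^{2} - 6 A B y^{3} - 12 A C y^{2} e^{y} - 2 B^{2} x^{2} - 2 B^{2} x y + 3 B^{2} y^{2} - 4 B C x e^{y} - 2 B C y e^{y} - 2 C^{2} e^{2 y}
This must equal f(x, y) identically; expanded, f = - 18 x^{2} - 72 x y^{2} - 18 x y + 12 x e^{y} - 72 y^{4} - 36 y^{3} + 24 y^{2} e^{y} + 27 y^{2} + 6 y e^{y} - 2 e^{2 y}.
Matching coefficients of the independent functions:
  [x^{2}, x y]:  - 2 B^{2} = -18
  [y^{2}]:  3 B^{2} = 27
  [y^{3}]:  - 6 A B = -36
  [y^{4}]:  - 18 A^{2} = -72
  [x y^{2}]:  - 12 A B = -72
  [x e^{y}]:  - 4 B C = 12
  [y e^{y}]:  - 2 B C = 6
  [y^{2} e^{y}]:  - 12 A C = 24
  [e^{2 y}]:  - 2 C^{2} = -2
These equations allow (A, B, C) = (-2, -3, 1) or (2, 3, -1).
Impose the point condition(s):
  u(0, 0) = 1  ⟹  C = 1
Only A = -2, B = -3, C = 1 satisfies everything.
Hence u(x, y) = - 3 x y - 2 y^{3} + e^{y}.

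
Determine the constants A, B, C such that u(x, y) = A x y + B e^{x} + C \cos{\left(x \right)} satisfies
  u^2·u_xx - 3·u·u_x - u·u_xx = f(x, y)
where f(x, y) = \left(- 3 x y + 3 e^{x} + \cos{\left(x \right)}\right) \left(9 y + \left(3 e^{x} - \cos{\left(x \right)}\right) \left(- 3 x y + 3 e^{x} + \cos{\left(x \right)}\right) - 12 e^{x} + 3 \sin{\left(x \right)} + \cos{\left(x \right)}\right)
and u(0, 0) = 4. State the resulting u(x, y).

Answer: u(x, y) = - 3 x y + 3 e^{x} + \cos{\left(x \right)}

Derivation:
Substitute the ansatz u = A x y + B e^{x} + C \cos{\left(x \right)} into the left-hand side.
Derivatives of the ansatz:
  u_xx = B e^{x} - C \cos{\left(x \right)}
  u_x = A y + B e^{x} - C \sin{\left(x \right)}
Term by term:
  u^2·u_xx = A^{2} B x^{2} y^{2} e^{x} - A^{2} C x^{2} y^{2} \cos{\left(x \right)} + 2 A B^{2} x y e^{2 x} - 2 A C^{2} x y \cos^{2}{\left(x \right)} + B^{3} e^{3 x} + B^{2} C e^{2 x} \cos{\left(x \right)} - B C^{2} e^{x} \cos^{2}{\left(x \right)} - C^{3} \cos^{3}{\left(x \right)}
  -3·u·u_x = - 3 A^{2} x y^{2} - 3 A B x y e^{x} - 3 A B y e^{x} + 3 A C x y \sin{\left(x \right)} - 3 A C y \cos{\left(x \right)} - 3 B^{2} e^{2 x} + 3 B C e^{x} \sin{\left(x \right)} - 3 B C e^{x} \cos{\left(x \right)} + 3 C^{2} \sin{\left(x \right)} \cos{\left(x \right)}
  -u·u_xx = - A B x y e^{x} + A C x y \cos{\left(x \right)} - B^{2} e^{2 x} + C^{2} \cos^{2}{\left(x \right)}
So the left-hand side equals
  A^{2} B x^{2} y^{2} e^{x} - A^{2} C x^{2} y^{2} \cos{\left(x \right)} - 3 A^{2} x y^{2} + 2 A B^{2} x y e^{2 x} - 4 A B x y e^{x} - 3 A B y e^{x} - 2 A C^{2} x y \cos^{2}{\left(x \right)} + 3 A C x y \sin{\left(x \right)} + A C x y \cos{\left(x \right)} - 3 A C y \cos{\left(x \right)} + B^{3} e^{3 x} + B^{2} C e^{2 x} \cos{\left(x \right)} - 4 B^{2} e^{2 x} - B C^{2} e^{x} \cos^{2}{\left(x \right)} + 3 B C e^{x} \sin{\left(x \right)} - 3 B C e^{x} \cos{\left(x \right)} - C^{3} \cos^{3}{\left(x \right)} + 3 C^{2} \sin{\left(x \right)} \cos{\left(x \right)} + C^{2} \cos^{2}{\left(x \right)}
This must equal f(x, y) identically; expanded, f = 27 x^{2} y^{2} e^{x} - 9 x^{2} y^{2} \cos{\left(x \right)} - 27 x y^{2} - 54 x y e^{2 x} + 36 x y e^{x} - 9 x y \sin{\left(x \right)} + 6 x y \cos^{2}{\left(x \right)} - 3 x y \cos{\left(x \right)} + 27 y e^{x} + 9 y \cos{\left(x \right)} + 27 e^{3 x} + 9 e^{2 x} \cos{\left(x \right)} - 36 e^{2 x} + 9 e^{x} \sin{\left(x \right)} - 3 e^{x} \cos^{2}{\left(x \right)} - 9 e^{x} \cos{\left(x \right)} + 3 \sin{\left(x \right)} \cos{\left(x \right)} - \cos^{3}{\left(x \right)} + \cos^{2}{\left(x \right)}.
Matching coefficients of the independent functions:
(each divided by its leading coefficient; functions giving the same equation are listed together)
  [x y^{2}]:  A^{2} - 9 = 0
  [y e^{x}, x y e^{x}]:  A B + 9 = 0
  [y \cos{\left(x \right)}, x y \sin{\left(x \right)}, x y \cos{\left(x \right)}]:  A C + 3 = 0
  [e^{x} \sin{\left(x \right)}, e^{x} \cos{\left(x \right)}]:  B C - 3 = 0
  [e^{x} \cos^{2}{\left(x \right)}]:  B C^{2} - 3 = 0
  [e^{2 x} \cos{\left(x \right)}]:  B^{2} C - 9 = 0
  [\sin{\left(x \right)} \cos{\left(x \right)}, \cos^{2}{\left(x \right)}]:  C^{2} - 1 = 0
  [x y e^{2 x}]:  A B^{2} + 27 = 0
  [x y \cos^{2}{\left(x \right)}]:  A C^{2} + 3 = 0
  [x^{2} y^{2} e^{x}]:  A^{2} B - 27 = 0
  [x^{2} y^{2} \cos{\left(x \right)}]:  A^{2} C - 9 = 0
  [e^{2 x}]:  B^{2} - 9 = 0
  [e^{3 x}]:  B^{3} - 27 = 0
  [\cos^{3}{\left(x \right)}]:  C^{3} - 1 = 0
Solving: A = -3, B = 3, C = 1.
Check against the point condition:
  u(0, 0) = 4  ⟹  B + C = 4  ✓
Hence u(x, y) = - 3 x y + 3 e^{x} + \cos{\left(x \right)}.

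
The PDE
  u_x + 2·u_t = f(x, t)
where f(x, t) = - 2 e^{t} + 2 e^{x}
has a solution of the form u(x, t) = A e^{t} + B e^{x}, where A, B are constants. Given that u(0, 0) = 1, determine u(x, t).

Substitute the ansatz u = A e^{t} + B e^{x} into the left-hand side.
Derivatives of the ansatz:
  u_x = B e^{x}
  u_t = A e^{t}
Term by term:
  u_x = B e^{x}
  2·u_t = 2 A e^{t}
So the left-hand side equals
  2 A e^{t} + B e^{x}
This must equal f(x, t) = - 2 e^{t} + 2 e^{x} identically.
Matching coefficients of the independent functions:
  [e^{t}]:  2 A = -2
  [e^{x}]:  B = 2
Solving: A = -1, B = 2.
Check against the point condition:
  u(0, 0) = 1  ⟹  A + B = 1  ✓
Hence u(x, t) = - e^{t} + 2 e^{x}.

Answer: u(x, t) = - e^{t} + 2 e^{x}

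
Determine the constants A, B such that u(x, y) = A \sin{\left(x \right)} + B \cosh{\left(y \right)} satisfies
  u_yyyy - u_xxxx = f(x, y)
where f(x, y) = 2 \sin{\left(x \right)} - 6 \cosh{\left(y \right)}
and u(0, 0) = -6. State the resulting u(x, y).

Answer: u(x, y) = - 2 \sin{\left(x \right)} - 6 \cosh{\left(y \right)}

Derivation:
Substitute the ansatz u = A \sin{\left(x \right)} + B \cosh{\left(y \right)} into the left-hand side.
Derivatives of the ansatz:
  u_yyyy = B \cosh{\left(y \right)}
  u_xxxx = A \sin{\left(x \right)}
Term by term:
  u_yyyy = B \cosh{\left(y \right)}
  -u_xxxx = - A \sin{\left(x \right)}
So the left-hand side equals
  - A \sin{\left(x \right)} + B \cosh{\left(y \right)}
This must equal f(x, y) = 2 \sin{\left(x \right)} - 6 \cosh{\left(y \right)} identically.
Matching coefficients of the independent functions:
  [\sin{\left(x \right)}]:  - A = 2
  [\cosh{\left(y \right)}]:  B = -6
Solving: A = -2, B = -6.
Check against the point condition:
  u(0, 0) = -6  ⟹  B = -6  ✓
Hence u(x, y) = - 2 \sin{\left(x \right)} - 6 \cosh{\left(y \right)}.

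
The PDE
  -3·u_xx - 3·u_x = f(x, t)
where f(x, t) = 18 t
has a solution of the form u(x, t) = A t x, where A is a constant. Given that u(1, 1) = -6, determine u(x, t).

Answer: u(x, t) = - 6 t x

Derivation:
Substitute the ansatz u = A t x into the left-hand side.
Derivatives of the ansatz:
  u_xx = 0
  u_x = A t
Term by term:
  -3·u_xx = 0
  -3·u_x = - 3 A t
So the left-hand side equals
  - 3 A t
This must equal f(x, t) = 18 t identically.
Matching coefficients of the independent functions:
  [t]:  - 3 A = 18
Solving: A = -6.
Check against the point condition:
  u(1, 1) = -6  ⟹  A = -6  ✓
Hence u(x, t) = - 6 t x.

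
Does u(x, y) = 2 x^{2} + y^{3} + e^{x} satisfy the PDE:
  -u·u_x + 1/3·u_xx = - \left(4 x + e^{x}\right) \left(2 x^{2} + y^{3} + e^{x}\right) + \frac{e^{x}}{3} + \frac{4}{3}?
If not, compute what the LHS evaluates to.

Evaluate each term of the left-hand side for u = 2 x^{2} + y^{3} + e^{x}.
Derivatives:
  u_x = 4 x + e^{x}
  u_xx = e^{x} + 4
Terms:
  -u·u_x = - \left(4 x + e^{x}\right) \left(2 x^{2} + y^{3} + e^{x}\right)
  1/3·u_xx = \frac{e^{x}}{3} + \frac{4}{3}
Sum: LHS = - \left(4 x + e^{x}\right) \left(2 x^{2} + y^{3} + e^{x}\right) + \frac{e^{x}}{3} + \frac{4}{3}
This is exactly the given right-hand side, so u is a solution.

Answer: Yes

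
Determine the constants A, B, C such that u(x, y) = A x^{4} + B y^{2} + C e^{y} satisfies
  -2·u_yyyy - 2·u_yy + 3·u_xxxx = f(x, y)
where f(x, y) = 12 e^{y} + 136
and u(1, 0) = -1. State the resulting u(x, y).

Substitute the ansatz u = A x^{4} + B y^{2} + C e^{y} into the left-hand side.
Derivatives of the ansatz:
  u_yyyy = C e^{y}
  u_yy = 2 B + C e^{y}
  u_xxxx = 24 A
Term by term:
  -2·u_yyyy = - 2 C e^{y}
  -2·u_yy = - 4 B - 2 C e^{y}
  3·u_xxxx = 72 A
So the left-hand side equals
  72 A - 4 B - 4 C e^{y}
This must equal f(x, y) = 12 e^{y} + 136 identically.
Matching coefficients of the independent functions:
  [constant term]:  72 A - 4 B = 136
  [e^{y}]:  - 4 C = 12
These equations do not fix every constant; impose the point condition(s):
  u(1, 0) = -1  ⟹  A + C = -1
Solving the combined system: A = 2, B = 2, C = -3.
Hence u(x, y) = 2 x^{4} + 2 y^{2} - 3 e^{y}.

Answer: u(x, y) = 2 x^{4} + 2 y^{2} - 3 e^{y}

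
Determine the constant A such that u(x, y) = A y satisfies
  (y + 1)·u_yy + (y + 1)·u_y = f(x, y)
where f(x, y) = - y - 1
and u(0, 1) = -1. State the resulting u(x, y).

Substitute the ansatz u = A y into the left-hand side.
Derivatives of the ansatz:
  u_yy = 0
  u_y = A
Term by term:
  (y + 1)·u_yy = 0
  (y + 1)·u_y = A y + A
So the left-hand side equals
  A y + A
This must equal f(x, y) = - y - 1 identically.
Matching coefficients of the independent functions:
  [constant term, y]:  A = -1
Solving: A = -1.
Check against the point condition:
  u(0, 1) = -1  ⟹  A = -1  ✓
Hence u(x, y) = - y.

Answer: u(x, y) = - y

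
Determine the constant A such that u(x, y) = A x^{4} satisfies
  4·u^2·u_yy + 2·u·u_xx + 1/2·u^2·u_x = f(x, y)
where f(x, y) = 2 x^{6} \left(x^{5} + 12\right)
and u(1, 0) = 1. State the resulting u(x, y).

Substitute the ansatz u = A x^{4} into the left-hand side.
Derivatives of the ansatz:
  u_yy = 0
  u_xx = 12 A x^{2}
  u_x = 4 A x^{3}
Term by term:
  4·u^2·u_yy = 0
  2·u·u_xx = 24 A^{2} x^{6}
  1/2·u^2·u_x = 2 A^{3} x^{11}
So the left-hand side equals
  2 A^{3} x^{11} + 24 A^{2} x^{6}
This must equal f(x, y) identically; expanded, f = 2 x^{11} + 24 x^{6}.
Matching coefficients of the independent functions:
  [x^{6}]:  24 A^{2} = 24
  [x^{11}]:  2 A^{3} = 2
Solving: A = 1.
Check against the point condition:
  u(1, 0) = 1  ⟹  A = 1  ✓
Hence u(x, y) = x^{4}.

Answer: u(x, y) = x^{4}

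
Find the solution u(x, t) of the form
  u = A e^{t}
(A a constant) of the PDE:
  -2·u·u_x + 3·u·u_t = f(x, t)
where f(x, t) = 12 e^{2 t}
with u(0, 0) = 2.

Substitute the ansatz u = A e^{t} into the left-hand side.
Derivatives of the ansatz:
  u_x = 0
  u_t = A e^{t}
Term by term:
  -2·u·u_x = 0
  3·u·u_t = 3 A^{2} e^{2 t}
So the left-hand side equals
  3 A^{2} e^{2 t}
This must equal f(x, t) = 12 e^{2 t} identically.
Matching coefficients of the independent functions:
  [e^{2 t}]:  3 A^{2} = 12
These equations allow (A) = (-2) or (2).
Impose the point condition(s):
  u(0, 0) = 2  ⟹  A = 2
Only A = 2 satisfies everything.
Hence u(x, t) = 2 e^{t}.

Answer: u(x, t) = 2 e^{t}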